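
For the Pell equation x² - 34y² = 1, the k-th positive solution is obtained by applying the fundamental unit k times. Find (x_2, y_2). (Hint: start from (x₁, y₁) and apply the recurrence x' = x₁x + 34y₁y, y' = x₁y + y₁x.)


Step 1: Find the fundamental solution (x₁, y₁) of x² - 34y² = 1.
  Expand √34 as a continued fraction. a₀ = ⌊√34⌋ = 5; iterate m_{k+1} = d_k·a_k − m_k, d_{k+1} = (34 − m_{k+1}²)/d_k, a_{k+1} = ⌊(a₀ + m_{k+1})/d_{k+1}⌋ (starting m₀ = 0, d₀ = 1), with convergents p_k = a_k·p_{k-1} + p_{k-2}, q_k = a_k·q_{k-1} + q_{k-2} (p₋₁ = 1, q₋₁ = 0):
  k = 0: a₀ = 5; p₀/q₀ = 5/1; p₀² − 34·q₀² = 25 − 34 = -9.
  k = 1: m = 5, d = 9, a = ⌊(5 + 5)/9⌋ = 1; p/q = (1·5 + 1)/(1·1 + 0) = 6/1; p² − 34·q² = 36 − 34 = 2.
  k = 2: m = 4, d = 2, a = ⌊(5 + 4)/2⌋ = 4; p/q = (4·6 + 5)/(4·1 + 1) = 29/5; p² − 34·q² = 841 − 850 = -9.
  k = 3: m = 4, d = 9, a = ⌊(5 + 4)/9⌋ = 1; p/q = (1·29 + 6)/(1·5 + 1) = 35/6; p² − 34·q² = 1225 − 1224 = 1.
  The first convergent with p² − 34·q² = 1 gives the fundamental solution (x₁, y₁) = (35, 6).
Step 2: Apply the recurrence (x_{n+1}, y_{n+1}) = (x₁x_n + 34y₁y_n, x₁y_n + y₁x_n) repeatedly.
  From (x_1, y_1) = (35, 6): x_2 = 35·35 + 34·6·6 = 2449; y_2 = 35·6 + 6·35 = 420.
Step 3: Verify x_2² - 34·y_2² = 5997601 - 5997600 = 1 (should be 1). ✓

(x_1, y_1) = (35, 6); (x_2, y_2) = (2449, 420).


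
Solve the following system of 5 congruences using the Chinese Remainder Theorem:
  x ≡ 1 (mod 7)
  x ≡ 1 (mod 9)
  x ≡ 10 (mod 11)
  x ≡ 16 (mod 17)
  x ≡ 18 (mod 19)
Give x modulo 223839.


Product of moduli M = 7 · 9 · 11 · 17 · 19 = 223839.
Merge one congruence at a time:
  Start: x ≡ 1 (mod 7).
  Combine with x ≡ 1 (mod 9); new modulus lcm = 63.
    Write x = 1 + 7·t and substitute into x ≡ 1 (mod 9): 7·t ≡ 1 − 1 = 0 (mod 9).
    The inverse of 7 mod 9 is 4 (since 7·4 = 28 = 3·9 + 1), so t ≡ 4·0 = 0 ≡ 0 (mod 9).
    Then x = 1 + 7·0 = 1, valid modulo lcm(7, 9) = 63: x ≡ 1 (mod 63).
  Combine with x ≡ 10 (mod 11); new modulus lcm = 693.
    Write x = 1 + 63·t and substitute into x ≡ 10 (mod 11): 63·t ≡ 10 − 1 = 9 (mod 11).
    Reduce coefficients mod 11: 8·t ≡ 9 (mod 11).
    The inverse of 8 mod 11 is 7 (since 8·7 = 56 = 5·11 + 1), so t ≡ 7·9 = 63 ≡ 8 (mod 11).
    Then x = 1 + 63·8 = 505, valid modulo lcm(63, 11) = 693: x ≡ 505 (mod 693).
  Combine with x ≡ 16 (mod 17); new modulus lcm = 11781.
    Write x = 505 + 693·t and substitute into x ≡ 16 (mod 17): 693·t ≡ 16 − 505 = -489 (mod 17).
    Reduce coefficients mod 17: 13·t ≡ 4 (mod 17).
    The inverse of 13 mod 17 is 4 (since 13·4 = 52 = 3·17 + 1), so t ≡ 4·4 = 16 ≡ 16 (mod 17).
    Then x = 505 + 693·16 = 11593, valid modulo lcm(693, 17) = 11781: x ≡ 11593 (mod 11781).
  Combine with x ≡ 18 (mod 19); new modulus lcm = 223839.
    Write x = 11593 + 11781·t and substitute into x ≡ 18 (mod 19): 11781·t ≡ 18 − 11593 = -11575 (mod 19).
    Reduce coefficients mod 19: 1·t ≡ 15 (mod 19).
    So t ≡ 15 (mod 19).
    Then x = 11593 + 11781·15 = 188308, valid modulo lcm(11781, 19) = 223839: x ≡ 188308 (mod 223839).
Verify against each original: 188308 mod 7 = 1, 188308 mod 9 = 1, 188308 mod 11 = 10, 188308 mod 17 = 16, 188308 mod 19 = 18.

x ≡ 188308 (mod 223839).


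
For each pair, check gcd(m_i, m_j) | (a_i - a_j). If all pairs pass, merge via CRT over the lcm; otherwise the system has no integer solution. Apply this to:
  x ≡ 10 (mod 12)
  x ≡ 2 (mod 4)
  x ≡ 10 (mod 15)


Moduli 12, 4, 15 are not pairwise coprime, so CRT works modulo lcm(m_i) when all pairwise compatibility conditions hold.
Pairwise compatibility: gcd(m_i, m_j) must divide a_i - a_j for every pair.
Merge one congruence at a time:
  Start: x ≡ 10 (mod 12).
  Combine with x ≡ 2 (mod 4): gcd(12, 4) = 4; 2 - 10 = -8, which IS divisible by 4, so compatible.
    Write x = 10 + 12·t and substitute into x ≡ 2 (mod 4): 12·t ≡ 2 − 10 = -8 (mod 4).
    Divide the congruence (and modulus) by g = 4: 3·t ≡ -2 (mod 1).
    Modulo 1 every t works; take t = 0.
    Then x = 10 + 12·0 = 10, valid modulo lcm(12, 4) = 12: x ≡ 10 (mod 12).
  Combine with x ≡ 10 (mod 15): gcd(12, 15) = 3; 10 - 10 = 0, which IS divisible by 3, so compatible.
    Write x = 10 + 12·t and substitute into x ≡ 10 (mod 15): 12·t ≡ 10 − 10 = 0 (mod 15).
    Divide the congruence (and modulus) by g = 3: 4·t ≡ 0 (mod 5).
    The inverse of 4 mod 5 is 4 (since 4·4 = 16 = 3·5 + 1), so t ≡ 4·0 = 0 ≡ 0 (mod 5).
    Then x = 10 + 12·0 = 10, valid modulo lcm(12, 15) = 60: x ≡ 10 (mod 60).
Verify: 10 mod 12 = 10, 10 mod 4 = 2, 10 mod 15 = 10.

x ≡ 10 (mod 60).


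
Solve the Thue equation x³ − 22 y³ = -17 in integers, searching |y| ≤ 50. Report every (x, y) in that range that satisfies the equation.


The equation is x³ - 22y³ = -17. For fixed y, x³ = 22·y³ − 17, so a solution requires the RHS to be a perfect cube.
Strategy: iterate y from -50 to 50, compute RHS = 22·y³ − 17, and check whether it is a (positive or negative) perfect cube.
Check small values of y:
  y = 0: RHS = -17 is not a perfect cube.
  y = 1: RHS = 5 is not a perfect cube.
  y = -1: RHS = -39 is not a perfect cube.
  y = 2: RHS = 159 is not a perfect cube.
  y = -2: RHS = -193 is not a perfect cube.
  y = 3: RHS = 577 is not a perfect cube.
  y = -3: RHS = -611 is not a perfect cube.
Continuing the search up to |y| = 50 finds no solutions either.
No (x, y) in the scanned range satisfies the equation.

No integer solutions with |y| ≤ 50.


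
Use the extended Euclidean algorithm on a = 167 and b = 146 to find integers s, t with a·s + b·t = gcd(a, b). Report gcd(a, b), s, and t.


Euclidean algorithm on (167, 146) — divide until remainder is 0:
  167 = 1 · 146 + 21
  146 = 6 · 21 + 20
  21 = 1 · 20 + 1
  20 = 20 · 1 + 0
gcd(167, 146) = 1.
Track Bezout coefficients alongside the remainders: start with r₀ = 167 = a·1 + b·0 (s = 1, t = 0) and r₁ = 146 = a·0 + b·1 (s = 0, t = 1); each new remainder r_{k+1} = r_{k-1} − q_k·r_k inherits s_{k+1} = s_{k-1} − q_k·s_k, t_{k+1} = t_{k-1} − q_k·t_k, so r_k = a·s_k + b·t_k at every step:
  q = 1: r = 21, s = 1 − 1·0 = 1, t = 0 − 1·1 = -1  (check: 167·1 + 146·(-1) = 21)
  q = 6: r = 20, s = 0 − 6·1 = -6, t = 1 − 6·(-1) = 7  (check: 167·(-6) + 146·7 = 20)
  q = 1: r = 1, s = 1 − 1·(-6) = 7, t = -1 − 1·7 = -8  (check: 167·7 + 146·(-8) = 1)
The row with r = 1 (the gcd) gives the Bezout coefficients s = 7, t = -8.
Result: 167 · (7) + 146 · (-8) = 1.

gcd(167, 146) = 1; s = 7, t = -8 (check: 167·7 + 146·(-8) = 1).


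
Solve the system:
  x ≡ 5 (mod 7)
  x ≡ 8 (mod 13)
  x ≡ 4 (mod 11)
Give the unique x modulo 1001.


Moduli 7, 13, 11 are pairwise coprime; by CRT there is a unique solution modulo M = 7 · 13 · 11 = 1001.
Solve pairwise, accumulating the modulus:
  Start with x ≡ 5 (mod 7).
  Combine with x ≡ 8 (mod 13): since gcd(7, 13) = 1, we get a unique residue mod 91.
    Write x = 5 + 7·t and substitute into x ≡ 8 (mod 13): 7·t ≡ 8 − 5 = 3 (mod 13).
    The inverse of 7 mod 13 is 2 (since 7·2 = 14 = 1·13 + 1), so t ≡ 2·3 = 6 ≡ 6 (mod 13).
    Then x = 5 + 7·6 = 47, valid modulo lcm(7, 13) = 91: x ≡ 47 (mod 91).
  Combine with x ≡ 4 (mod 11): since gcd(91, 11) = 1, we get a unique residue mod 1001.
    Write x = 47 + 91·t and substitute into x ≡ 4 (mod 11): 91·t ≡ 4 − 47 = -43 (mod 11).
    Reduce coefficients mod 11: 3·t ≡ 1 (mod 11).
    The inverse of 3 mod 11 is 4 (since 3·4 = 12 = 1·11 + 1), so t ≡ 4·1 = 4 ≡ 4 (mod 11).
    Then x = 47 + 91·4 = 411, valid modulo lcm(91, 11) = 1001: x ≡ 411 (mod 1001).
Verify: 411 mod 7 = 5 ✓, 411 mod 13 = 8 ✓, 411 mod 11 = 4 ✓.

x ≡ 411 (mod 1001).


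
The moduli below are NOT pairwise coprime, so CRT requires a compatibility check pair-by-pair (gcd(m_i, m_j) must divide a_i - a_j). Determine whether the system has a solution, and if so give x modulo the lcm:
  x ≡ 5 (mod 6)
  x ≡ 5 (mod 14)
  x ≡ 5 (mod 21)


Moduli 6, 14, 21 are not pairwise coprime, so CRT works modulo lcm(m_i) when all pairwise compatibility conditions hold.
Pairwise compatibility: gcd(m_i, m_j) must divide a_i - a_j for every pair.
Merge one congruence at a time:
  Start: x ≡ 5 (mod 6).
  Combine with x ≡ 5 (mod 14): gcd(6, 14) = 2; 5 - 5 = 0, which IS divisible by 2, so compatible.
    Write x = 5 + 6·t and substitute into x ≡ 5 (mod 14): 6·t ≡ 5 − 5 = 0 (mod 14).
    Divide the congruence (and modulus) by g = 2: 3·t ≡ 0 (mod 7).
    The inverse of 3 mod 7 is 5 (since 3·5 = 15 = 2·7 + 1), so t ≡ 5·0 = 0 ≡ 0 (mod 7).
    Then x = 5 + 6·0 = 5, valid modulo lcm(6, 14) = 42: x ≡ 5 (mod 42).
  Combine with x ≡ 5 (mod 21): gcd(42, 21) = 21; 5 - 5 = 0, which IS divisible by 21, so compatible.
    Write x = 5 + 42·t and substitute into x ≡ 5 (mod 21): 42·t ≡ 5 − 5 = 0 (mod 21).
    Divide the congruence (and modulus) by g = 21: 2·t ≡ 0 (mod 1).
    Modulo 1 every t works; take t = 0.
    Then x = 5 + 42·0 = 5, valid modulo lcm(42, 21) = 42: x ≡ 5 (mod 42).
Verify: 5 mod 6 = 5, 5 mod 14 = 5, 5 mod 21 = 5.

x ≡ 5 (mod 42).


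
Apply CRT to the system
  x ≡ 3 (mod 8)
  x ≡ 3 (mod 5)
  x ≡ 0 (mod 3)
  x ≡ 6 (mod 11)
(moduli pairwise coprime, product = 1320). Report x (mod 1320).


Product of moduli M = 8 · 5 · 3 · 11 = 1320.
Merge one congruence at a time:
  Start: x ≡ 3 (mod 8).
  Combine with x ≡ 3 (mod 5); new modulus lcm = 40.
    Write x = 3 + 8·t and substitute into x ≡ 3 (mod 5): 8·t ≡ 3 − 3 = 0 (mod 5).
    Reduce coefficients mod 5: 3·t ≡ 0 (mod 5).
    The inverse of 3 mod 5 is 2 (since 3·2 = 6 = 1·5 + 1), so t ≡ 2·0 = 0 ≡ 0 (mod 5).
    Then x = 3 + 8·0 = 3, valid modulo lcm(8, 5) = 40: x ≡ 3 (mod 40).
  Combine with x ≡ 0 (mod 3); new modulus lcm = 120.
    Write x = 3 + 40·t and substitute into x ≡ 0 (mod 3): 40·t ≡ 0 − 3 = -3 (mod 3).
    Reduce coefficients mod 3: 1·t ≡ 0 (mod 3).
    So t ≡ 0 (mod 3).
    Then x = 3 + 40·0 = 3, valid modulo lcm(40, 3) = 120: x ≡ 3 (mod 120).
  Combine with x ≡ 6 (mod 11); new modulus lcm = 1320.
    Write x = 3 + 120·t and substitute into x ≡ 6 (mod 11): 120·t ≡ 6 − 3 = 3 (mod 11).
    Reduce coefficients mod 11: 10·t ≡ 3 (mod 11).
    The inverse of 10 mod 11 is 10 (since 10·10 = 100 = 9·11 + 1), so t ≡ 10·3 = 30 ≡ 8 (mod 11).
    Then x = 3 + 120·8 = 963, valid modulo lcm(120, 11) = 1320: x ≡ 963 (mod 1320).
Verify against each original: 963 mod 8 = 3, 963 mod 5 = 3, 963 mod 3 = 0, 963 mod 11 = 6.

x ≡ 963 (mod 1320).


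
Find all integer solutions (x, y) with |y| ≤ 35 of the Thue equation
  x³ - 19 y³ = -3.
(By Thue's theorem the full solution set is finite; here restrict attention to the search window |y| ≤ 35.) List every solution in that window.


The equation is x³ - 19y³ = -3. For fixed y, x³ = 19·y³ − 3, so a solution requires the RHS to be a perfect cube.
Strategy: iterate y from -35 to 35, compute RHS = 19·y³ − 3, and check whether it is a (positive or negative) perfect cube.
Check small values of y:
  y = 0: RHS = -3 is not a perfect cube.
  y = 1: RHS = 16 is not a perfect cube.
  y = -1: RHS = -22 is not a perfect cube.
  y = 2: RHS = 149 is not a perfect cube.
  y = -2: RHS = -155 is not a perfect cube.
  y = 3: RHS = 510 is not a perfect cube.
  y = -3: RHS = -516 is not a perfect cube.
Continuing the search up to |y| = 35 finds no solutions either.
No (x, y) in the scanned range satisfies the equation.

No integer solutions with |y| ≤ 35.


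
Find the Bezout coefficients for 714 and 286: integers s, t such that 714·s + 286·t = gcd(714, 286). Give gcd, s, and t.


Euclidean algorithm on (714, 286) — divide until remainder is 0:
  714 = 2 · 286 + 142
  286 = 2 · 142 + 2
  142 = 71 · 2 + 0
gcd(714, 286) = 2.
Track Bezout coefficients alongside the remainders: start with r₀ = 714 = a·1 + b·0 (s = 1, t = 0) and r₁ = 286 = a·0 + b·1 (s = 0, t = 1); each new remainder r_{k+1} = r_{k-1} − q_k·r_k inherits s_{k+1} = s_{k-1} − q_k·s_k, t_{k+1} = t_{k-1} − q_k·t_k, so r_k = a·s_k + b·t_k at every step:
  q = 2: r = 142, s = 1 − 2·0 = 1, t = 0 − 2·1 = -2  (check: 714·1 + 286·(-2) = 142)
  q = 2: r = 2, s = 0 − 2·1 = -2, t = 1 − 2·(-2) = 5  (check: 714·(-2) + 286·5 = 2)
The row with r = 2 (the gcd) gives the Bezout coefficients s = -2, t = 5.
Result: 714 · (-2) + 286 · (5) = 2.

gcd(714, 286) = 2; s = -2, t = 5 (check: 714·(-2) + 286·5 = 2).


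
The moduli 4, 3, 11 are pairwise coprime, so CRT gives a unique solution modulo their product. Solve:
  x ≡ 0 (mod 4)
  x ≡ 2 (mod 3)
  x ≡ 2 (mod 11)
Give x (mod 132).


Moduli 4, 3, 11 are pairwise coprime; by CRT there is a unique solution modulo M = 4 · 3 · 11 = 132.
Solve pairwise, accumulating the modulus:
  Start with x ≡ 0 (mod 4).
  Combine with x ≡ 2 (mod 3): since gcd(4, 3) = 1, we get a unique residue mod 12.
    Write x = 0 + 4·t and substitute into x ≡ 2 (mod 3): 4·t ≡ 2 − 0 = 2 (mod 3).
    Reduce coefficients mod 3: 1·t ≡ 2 (mod 3).
    So t ≡ 2 (mod 3).
    Then x = 0 + 4·2 = 8, valid modulo lcm(4, 3) = 12: x ≡ 8 (mod 12).
  Combine with x ≡ 2 (mod 11): since gcd(12, 11) = 1, we get a unique residue mod 132.
    Write x = 8 + 12·t and substitute into x ≡ 2 (mod 11): 12·t ≡ 2 − 8 = -6 (mod 11).
    Reduce coefficients mod 11: 1·t ≡ 5 (mod 11).
    So t ≡ 5 (mod 11).
    Then x = 8 + 12·5 = 68, valid modulo lcm(12, 11) = 132: x ≡ 68 (mod 132).
Verify: 68 mod 4 = 0 ✓, 68 mod 3 = 2 ✓, 68 mod 11 = 2 ✓.

x ≡ 68 (mod 132).


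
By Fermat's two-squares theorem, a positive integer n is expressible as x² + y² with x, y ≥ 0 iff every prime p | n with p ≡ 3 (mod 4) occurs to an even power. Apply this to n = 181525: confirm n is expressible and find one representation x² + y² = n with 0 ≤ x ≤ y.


Step 1: Factor n = 181525 = 5^2 · 53 · 137.
Step 2: Check the mod-4 condition on each prime factor: 5 ≡ 1 (mod 4), exponent 2; 53 ≡ 1 (mod 4), exponent 1; 137 ≡ 1 (mod 4), exponent 1.
All primes ≡ 3 (mod 4) appear to even exponent (or don't appear), so by the two-squares theorem n IS expressible as a sum of two squares.
Step 3: Build a representation. Group n = k² · m with k = 5 and m = 53 · 137 = 7261 (a product of primes ≡ 1 (mod 4)); a representation of m scales to one of n via (k·x)² + (k·y)² = k²(x² + y²). Each prime p ≡ 1 (mod 4) is itself a sum of two squares; find a² by testing p − a² for a perfect square:
  53: 53 − 1² = 52, 53 − 2² = 49 = 7² ⇒ 53 = 2² + 7².
  137: 137 − 1² = 136, 137 − 2² = 133, 137 − 3² = 128, 137 − 4² = 121 = 11² ⇒ 137 = 4² + 11².
  Combine using the Brahmagupta–Fibonacci identity (a² + b²)(c² + d²) = (ac − bd)² + (ad + bc)² = (ac + bd)² + (ad − bc)²:
  53 · 137 = 7261: from (2² + 7²)(4² + 11²), take (2·4 − 7·11, 2·11 + 7·4) = (8 − 77, 22 + 28) = (-69, 50); dropping signs (only squares matter) gives (69, 50); check 69² + 50² = 4761 + 2500 = 7261 ✓.
  Scale by k = 5: (5·69, 5·50) = (345, 250).
Step 4: Order so x ≤ y and verify: 250² + 345² = 62500 + 119025 = 181525 = n. ✓

n = 181525 = 250² + 345² (one valid representation with x ≤ y).


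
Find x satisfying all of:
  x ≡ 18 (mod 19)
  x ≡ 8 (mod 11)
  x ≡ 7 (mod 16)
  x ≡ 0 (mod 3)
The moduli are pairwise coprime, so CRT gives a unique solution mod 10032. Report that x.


Product of moduli M = 19 · 11 · 16 · 3 = 10032.
Merge one congruence at a time:
  Start: x ≡ 18 (mod 19).
  Combine with x ≡ 8 (mod 11); new modulus lcm = 209.
    Write x = 18 + 19·t and substitute into x ≡ 8 (mod 11): 19·t ≡ 8 − 18 = -10 (mod 11).
    Reduce coefficients mod 11: 8·t ≡ 1 (mod 11).
    The inverse of 8 mod 11 is 7 (since 8·7 = 56 = 5·11 + 1), so t ≡ 7·1 = 7 ≡ 7 (mod 11).
    Then x = 18 + 19·7 = 151, valid modulo lcm(19, 11) = 209: x ≡ 151 (mod 209).
  Combine with x ≡ 7 (mod 16); new modulus lcm = 3344.
    Write x = 151 + 209·t and substitute into x ≡ 7 (mod 16): 209·t ≡ 7 − 151 = -144 (mod 16).
    Reduce coefficients mod 16: 1·t ≡ 0 (mod 16).
    So t ≡ 0 (mod 16).
    Then x = 151 + 209·0 = 151, valid modulo lcm(209, 16) = 3344: x ≡ 151 (mod 3344).
  Combine with x ≡ 0 (mod 3); new modulus lcm = 10032.
    Write x = 151 + 3344·t and substitute into x ≡ 0 (mod 3): 3344·t ≡ 0 − 151 = -151 (mod 3).
    Reduce coefficients mod 3: 2·t ≡ 2 (mod 3).
    The inverse of 2 mod 3 is 2 (since 2·2 = 4 = 1·3 + 1), so t ≡ 2·2 = 4 ≡ 1 (mod 3).
    Then x = 151 + 3344·1 = 3495, valid modulo lcm(3344, 3) = 10032: x ≡ 3495 (mod 10032).
Verify against each original: 3495 mod 19 = 18, 3495 mod 11 = 8, 3495 mod 16 = 7, 3495 mod 3 = 0.

x ≡ 3495 (mod 10032).


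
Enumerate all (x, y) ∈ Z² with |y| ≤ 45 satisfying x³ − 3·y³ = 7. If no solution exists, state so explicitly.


The equation is x³ - 3y³ = 7. For fixed y, x³ = 3·y³ + 7, so a solution requires the RHS to be a perfect cube.
Strategy: iterate y from -45 to 45, compute RHS = 3·y³ + 7, and check whether it is a (positive or negative) perfect cube.
Check small values of y:
  y = 0: RHS = 7 is not a perfect cube.
  y = 1: RHS = 10 is not a perfect cube.
  y = -1: RHS = 4 is not a perfect cube.
  y = 2: RHS = 31 is not a perfect cube.
  y = -2: RHS = -17 is not a perfect cube.
  y = 3: RHS = 88 is not a perfect cube.
  y = -3: RHS = -74 is not a perfect cube.
Continuing the search up to |y| = 45 finds no solutions either.
No (x, y) in the scanned range satisfies the equation.

No integer solutions with |y| ≤ 45.


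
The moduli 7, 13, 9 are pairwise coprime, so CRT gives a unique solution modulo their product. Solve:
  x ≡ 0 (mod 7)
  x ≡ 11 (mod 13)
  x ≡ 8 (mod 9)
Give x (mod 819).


Moduli 7, 13, 9 are pairwise coprime; by CRT there is a unique solution modulo M = 7 · 13 · 9 = 819.
Solve pairwise, accumulating the modulus:
  Start with x ≡ 0 (mod 7).
  Combine with x ≡ 11 (mod 13): since gcd(7, 13) = 1, we get a unique residue mod 91.
    Write x = 0 + 7·t and substitute into x ≡ 11 (mod 13): 7·t ≡ 11 − 0 = 11 (mod 13).
    The inverse of 7 mod 13 is 2 (since 7·2 = 14 = 1·13 + 1), so t ≡ 2·11 = 22 ≡ 9 (mod 13).
    Then x = 0 + 7·9 = 63, valid modulo lcm(7, 13) = 91: x ≡ 63 (mod 91).
  Combine with x ≡ 8 (mod 9): since gcd(91, 9) = 1, we get a unique residue mod 819.
    Write x = 63 + 91·t and substitute into x ≡ 8 (mod 9): 91·t ≡ 8 − 63 = -55 (mod 9).
    Reduce coefficients mod 9: 1·t ≡ 8 (mod 9).
    So t ≡ 8 (mod 9).
    Then x = 63 + 91·8 = 791, valid modulo lcm(91, 9) = 819: x ≡ 791 (mod 819).
Verify: 791 mod 7 = 0 ✓, 791 mod 13 = 11 ✓, 791 mod 9 = 8 ✓.

x ≡ 791 (mod 819).


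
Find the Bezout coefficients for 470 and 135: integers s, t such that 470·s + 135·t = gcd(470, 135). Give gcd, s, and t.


Euclidean algorithm on (470, 135) — divide until remainder is 0:
  470 = 3 · 135 + 65
  135 = 2 · 65 + 5
  65 = 13 · 5 + 0
gcd(470, 135) = 5.
Track Bezout coefficients alongside the remainders: start with r₀ = 470 = a·1 + b·0 (s = 1, t = 0) and r₁ = 135 = a·0 + b·1 (s = 0, t = 1); each new remainder r_{k+1} = r_{k-1} − q_k·r_k inherits s_{k+1} = s_{k-1} − q_k·s_k, t_{k+1} = t_{k-1} − q_k·t_k, so r_k = a·s_k + b·t_k at every step:
  q = 3: r = 65, s = 1 − 3·0 = 1, t = 0 − 3·1 = -3  (check: 470·1 + 135·(-3) = 65)
  q = 2: r = 5, s = 0 − 2·1 = -2, t = 1 − 2·(-3) = 7  (check: 470·(-2) + 135·7 = 5)
The row with r = 5 (the gcd) gives the Bezout coefficients s = -2, t = 7.
Result: 470 · (-2) + 135 · (7) = 5.

gcd(470, 135) = 5; s = -2, t = 7 (check: 470·(-2) + 135·7 = 5).


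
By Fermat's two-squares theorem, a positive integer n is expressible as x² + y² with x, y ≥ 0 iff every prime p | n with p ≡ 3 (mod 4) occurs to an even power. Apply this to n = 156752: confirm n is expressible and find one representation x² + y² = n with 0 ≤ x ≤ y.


Step 1: Factor n = 156752 = 2^4 · 97 · 101.
Step 2: Check the mod-4 condition on each prime factor: 2 = 2 (special); 97 ≡ 1 (mod 4), exponent 1; 101 ≡ 1 (mod 4), exponent 1.
All primes ≡ 3 (mod 4) appear to even exponent (or don't appear), so by the two-squares theorem n IS expressible as a sum of two squares.
Step 3: Build a representation. Group n = k² · m with k = 4 and m = 97 · 101 = 9797 (a product of primes ≡ 1 (mod 4)); a representation of m scales to one of n via (k·x)² + (k·y)² = k²(x² + y²). Each prime p ≡ 1 (mod 4) is itself a sum of two squares; find a² by testing p − a² for a perfect square:
  97: 97 − 1² = 96, 97 − 2² = 93, 97 − 3² = 88, 97 − 4² = 81 = 9² ⇒ 97 = 4² + 9².
  101: 101 − 1² = 100 = 10² ⇒ 101 = 1² + 10².
  Combine using the Brahmagupta–Fibonacci identity (a² + b²)(c² + d²) = (ac − bd)² + (ad + bc)² = (ac + bd)² + (ad − bc)²:
  97 · 101 = 9797: from (4² + 9²)(1² + 10²), take (4·1 − 9·10, 4·10 + 9·1) = (4 − 90, 40 + 9) = (-86, 49); dropping signs (only squares matter) gives (86, 49); check 86² + 49² = 7396 + 2401 = 9797 ✓.
  Scale by k = 4: (4·86, 4·49) = (344, 196).
Step 4: Order so x ≤ y and verify: 196² + 344² = 38416 + 118336 = 156752 = n. ✓

n = 156752 = 196² + 344² (one valid representation with x ≤ y).


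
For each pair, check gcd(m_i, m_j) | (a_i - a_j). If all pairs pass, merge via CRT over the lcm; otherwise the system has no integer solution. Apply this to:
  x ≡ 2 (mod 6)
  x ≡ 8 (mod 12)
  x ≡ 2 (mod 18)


Moduli 6, 12, 18 are not pairwise coprime, so CRT works modulo lcm(m_i) when all pairwise compatibility conditions hold.
Pairwise compatibility: gcd(m_i, m_j) must divide a_i - a_j for every pair.
Merge one congruence at a time:
  Start: x ≡ 2 (mod 6).
  Combine with x ≡ 8 (mod 12): gcd(6, 12) = 6; 8 - 2 = 6, which IS divisible by 6, so compatible.
    Write x = 2 + 6·t and substitute into x ≡ 8 (mod 12): 6·t ≡ 8 − 2 = 6 (mod 12).
    Divide the congruence (and modulus) by g = 6: 1·t ≡ 1 (mod 2).
    So t ≡ 1 (mod 2).
    Then x = 2 + 6·1 = 8, valid modulo lcm(6, 12) = 12: x ≡ 8 (mod 12).
  Combine with x ≡ 2 (mod 18): gcd(12, 18) = 6; 2 - 8 = -6, which IS divisible by 6, so compatible.
    Write x = 8 + 12·t and substitute into x ≡ 2 (mod 18): 12·t ≡ 2 − 8 = -6 (mod 18).
    Divide the congruence (and modulus) by g = 6: 2·t ≡ -1 (mod 3).
    Reduce coefficients mod 3: 2·t ≡ 2 (mod 3).
    The inverse of 2 mod 3 is 2 (since 2·2 = 4 = 1·3 + 1), so t ≡ 2·2 = 4 ≡ 1 (mod 3).
    Then x = 8 + 12·1 = 20, valid modulo lcm(12, 18) = 36: x ≡ 20 (mod 36).
Verify: 20 mod 6 = 2, 20 mod 12 = 8, 20 mod 18 = 2.

x ≡ 20 (mod 36).


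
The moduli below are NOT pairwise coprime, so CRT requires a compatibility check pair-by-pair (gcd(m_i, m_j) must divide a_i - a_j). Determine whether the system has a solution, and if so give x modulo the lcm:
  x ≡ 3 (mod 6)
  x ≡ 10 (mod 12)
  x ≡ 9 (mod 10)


Moduli 6, 12, 10 are not pairwise coprime, so CRT works modulo lcm(m_i) when all pairwise compatibility conditions hold.
Pairwise compatibility: gcd(m_i, m_j) must divide a_i - a_j for every pair.
Merge one congruence at a time:
  Start: x ≡ 3 (mod 6).
  Combine with x ≡ 10 (mod 12): gcd(6, 12) = 6, and 10 - 3 = 7 is NOT divisible by 6.
    ⇒ system is inconsistent (no integer solution).

No solution (the system is inconsistent).


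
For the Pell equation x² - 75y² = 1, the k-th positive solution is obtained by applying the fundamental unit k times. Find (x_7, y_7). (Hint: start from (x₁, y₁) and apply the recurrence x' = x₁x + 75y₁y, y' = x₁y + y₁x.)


Step 1: Find the fundamental solution (x₁, y₁) of x² - 75y² = 1.
  Expand √75 as a continued fraction. a₀ = ⌊√75⌋ = 8; iterate m_{k+1} = d_k·a_k − m_k, d_{k+1} = (75 − m_{k+1}²)/d_k, a_{k+1} = ⌊(a₀ + m_{k+1})/d_{k+1}⌋ (starting m₀ = 0, d₀ = 1), with convergents p_k = a_k·p_{k-1} + p_{k-2}, q_k = a_k·q_{k-1} + q_{k-2} (p₋₁ = 1, q₋₁ = 0):
  k = 0: a₀ = 8; p₀/q₀ = 8/1; p₀² − 75·q₀² = 64 − 75 = -11.
  k = 1: m = 8, d = 11, a = ⌊(8 + 8)/11⌋ = 1; p/q = (1·8 + 1)/(1·1 + 0) = 9/1; p² − 75·q² = 81 − 75 = 6.
  k = 2: m = 3, d = 6, a = ⌊(8 + 3)/6⌋ = 1; p/q = (1·9 + 8)/(1·1 + 1) = 17/2; p² − 75·q² = 289 − 300 = -11.
  k = 3: m = 3, d = 11, a = ⌊(8 + 3)/11⌋ = 1; p/q = (1·17 + 9)/(1·2 + 1) = 26/3; p² − 75·q² = 676 − 675 = 1.
  The first convergent with p² − 75·q² = 1 gives the fundamental solution (x₁, y₁) = (26, 3).
Step 2: Apply the recurrence (x_{n+1}, y_{n+1}) = (x₁x_n + 75y₁y_n, x₁y_n + y₁x_n) repeatedly.
  From (x_1, y_1) = (26, 3): x_2 = 26·26 + 75·3·3 = 1351; y_2 = 26·3 + 3·26 = 156.
  From (x_2, y_2) = (1351, 156): x_3 = 26·1351 + 75·3·156 = 70226; y_3 = 26·156 + 3·1351 = 8109.
  From (x_3, y_3) = (70226, 8109): x_4 = 26·70226 + 75·3·8109 = 3650401; y_4 = 26·8109 + 3·70226 = 421512.
  From (x_4, y_4) = (3650401, 421512): x_5 = 26·3650401 + 75·3·421512 = 189750626; y_5 = 26·421512 + 3·3650401 = 21910515.
  From (x_5, y_5) = (189750626, 21910515): x_6 = 26·189750626 + 75·3·21910515 = 9863382151; y_6 = 26·21910515 + 3·189750626 = 1138925268.
  From (x_6, y_6) = (9863382151, 1138925268): x_7 = 26·9863382151 + 75·3·1138925268 = 512706121226; y_7 = 26·1138925268 + 3·9863382151 = 59202203421.
Step 3: Verify x_7² - 75·y_7² = 262867566742609807743076 - 262867566742609807743075 = 1 (should be 1). ✓

(x_1, y_1) = (26, 3); (x_7, y_7) = (512706121226, 59202203421).


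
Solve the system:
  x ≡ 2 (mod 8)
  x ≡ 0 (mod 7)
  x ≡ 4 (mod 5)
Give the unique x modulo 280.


Moduli 8, 7, 5 are pairwise coprime; by CRT there is a unique solution modulo M = 8 · 7 · 5 = 280.
Solve pairwise, accumulating the modulus:
  Start with x ≡ 2 (mod 8).
  Combine with x ≡ 0 (mod 7): since gcd(8, 7) = 1, we get a unique residue mod 56.
    Write x = 2 + 8·t and substitute into x ≡ 0 (mod 7): 8·t ≡ 0 − 2 = -2 (mod 7).
    Reduce coefficients mod 7: 1·t ≡ 5 (mod 7).
    So t ≡ 5 (mod 7).
    Then x = 2 + 8·5 = 42, valid modulo lcm(8, 7) = 56: x ≡ 42 (mod 56).
  Combine with x ≡ 4 (mod 5): since gcd(56, 5) = 1, we get a unique residue mod 280.
    Write x = 42 + 56·t and substitute into x ≡ 4 (mod 5): 56·t ≡ 4 − 42 = -38 (mod 5).
    Reduce coefficients mod 5: 1·t ≡ 2 (mod 5).
    So t ≡ 2 (mod 5).
    Then x = 42 + 56·2 = 154, valid modulo lcm(56, 5) = 280: x ≡ 154 (mod 280).
Verify: 154 mod 8 = 2 ✓, 154 mod 7 = 0 ✓, 154 mod 5 = 4 ✓.

x ≡ 154 (mod 280).


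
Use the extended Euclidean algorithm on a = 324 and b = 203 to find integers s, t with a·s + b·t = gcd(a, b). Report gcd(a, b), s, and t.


Euclidean algorithm on (324, 203) — divide until remainder is 0:
  324 = 1 · 203 + 121
  203 = 1 · 121 + 82
  121 = 1 · 82 + 39
  82 = 2 · 39 + 4
  39 = 9 · 4 + 3
  4 = 1 · 3 + 1
  3 = 3 · 1 + 0
gcd(324, 203) = 1.
Track Bezout coefficients alongside the remainders: start with r₀ = 324 = a·1 + b·0 (s = 1, t = 0) and r₁ = 203 = a·0 + b·1 (s = 0, t = 1); each new remainder r_{k+1} = r_{k-1} − q_k·r_k inherits s_{k+1} = s_{k-1} − q_k·s_k, t_{k+1} = t_{k-1} − q_k·t_k, so r_k = a·s_k + b·t_k at every step:
  q = 1: r = 121, s = 1 − 1·0 = 1, t = 0 − 1·1 = -1  (check: 324·1 + 203·(-1) = 121)
  q = 1: r = 82, s = 0 − 1·1 = -1, t = 1 − 1·(-1) = 2  (check: 324·(-1) + 203·2 = 82)
  q = 1: r = 39, s = 1 − 1·(-1) = 2, t = -1 − 1·2 = -3  (check: 324·2 + 203·(-3) = 39)
  q = 2: r = 4, s = -1 − 2·2 = -5, t = 2 − 2·(-3) = 8  (check: 324·(-5) + 203·8 = 4)
  q = 9: r = 3, s = 2 − 9·(-5) = 47, t = -3 − 9·8 = -75  (check: 324·47 + 203·(-75) = 3)
  q = 1: r = 1, s = -5 − 1·47 = -52, t = 8 − 1·(-75) = 83  (check: 324·(-52) + 203·83 = 1)
The row with r = 1 (the gcd) gives the Bezout coefficients s = -52, t = 83.
Result: 324 · (-52) + 203 · (83) = 1.

gcd(324, 203) = 1; s = -52, t = 83 (check: 324·(-52) + 203·83 = 1).


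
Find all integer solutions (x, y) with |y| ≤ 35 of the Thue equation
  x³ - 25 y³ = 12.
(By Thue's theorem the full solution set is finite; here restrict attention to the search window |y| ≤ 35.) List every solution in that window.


The equation is x³ - 25y³ = 12. For fixed y, x³ = 25·y³ + 12, so a solution requires the RHS to be a perfect cube.
Strategy: iterate y from -35 to 35, compute RHS = 25·y³ + 12, and check whether it is a (positive or negative) perfect cube.
Check small values of y:
  y = 0: RHS = 12 is not a perfect cube.
  y = 1: RHS = 37 is not a perfect cube.
  y = -1: RHS = -13 is not a perfect cube.
  y = 2: RHS = 212 is not a perfect cube.
  y = -2: RHS = -188 is not a perfect cube.
  y = 3: RHS = 687 is not a perfect cube.
  y = -3: RHS = -663 is not a perfect cube.
Continuing the search up to |y| = 35 finds no solutions either.
No (x, y) in the scanned range satisfies the equation.

No integer solutions with |y| ≤ 35.


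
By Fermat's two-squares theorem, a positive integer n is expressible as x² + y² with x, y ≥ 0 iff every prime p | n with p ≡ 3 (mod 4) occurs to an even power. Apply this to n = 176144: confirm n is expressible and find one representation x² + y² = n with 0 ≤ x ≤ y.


Step 1: Factor n = 176144 = 2^4 · 101 · 109.
Step 2: Check the mod-4 condition on each prime factor: 2 = 2 (special); 101 ≡ 1 (mod 4), exponent 1; 109 ≡ 1 (mod 4), exponent 1.
All primes ≡ 3 (mod 4) appear to even exponent (or don't appear), so by the two-squares theorem n IS expressible as a sum of two squares.
Step 3: Build a representation. Group n = k² · m with k = 4 and m = 101 · 109 = 11009 (a product of primes ≡ 1 (mod 4)); a representation of m scales to one of n via (k·x)² + (k·y)² = k²(x² + y²). Each prime p ≡ 1 (mod 4) is itself a sum of two squares; find a² by testing p − a² for a perfect square:
  101: 101 − 1² = 100 = 10² ⇒ 101 = 1² + 10².
  109: 109 − 1² = 108, 109 − 2² = 105, 109 − 3² = 100 = 10² ⇒ 109 = 3² + 10².
  Combine using the Brahmagupta–Fibonacci identity (a² + b²)(c² + d²) = (ac − bd)² + (ad + bc)² = (ac + bd)² + (ad − bc)²:
  101 · 109 = 11009: from (1² + 10²)(3² + 10²), take (1·3 − 10·10, 1·10 + 10·3) = (3 − 100, 10 + 30) = (-97, 40); dropping signs (only squares matter) gives (97, 40); check 97² + 40² = 9409 + 1600 = 11009 ✓.
  Scale by k = 4: (4·97, 4·40) = (388, 160).
Step 4: Order so x ≤ y and verify: 160² + 388² = 25600 + 150544 = 176144 = n. ✓

n = 176144 = 160² + 388² (one valid representation with x ≤ y).


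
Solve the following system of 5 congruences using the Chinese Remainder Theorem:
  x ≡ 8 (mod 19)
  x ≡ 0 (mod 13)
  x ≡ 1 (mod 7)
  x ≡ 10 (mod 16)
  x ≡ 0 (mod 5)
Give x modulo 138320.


Product of moduli M = 19 · 13 · 7 · 16 · 5 = 138320.
Merge one congruence at a time:
  Start: x ≡ 8 (mod 19).
  Combine with x ≡ 0 (mod 13); new modulus lcm = 247.
    Write x = 8 + 19·t and substitute into x ≡ 0 (mod 13): 19·t ≡ 0 − 8 = -8 (mod 13).
    Reduce coefficients mod 13: 6·t ≡ 5 (mod 13).
    The inverse of 6 mod 13 is 11 (since 6·11 = 66 = 5·13 + 1), so t ≡ 11·5 = 55 ≡ 3 (mod 13).
    Then x = 8 + 19·3 = 65, valid modulo lcm(19, 13) = 247: x ≡ 65 (mod 247).
  Combine with x ≡ 1 (mod 7); new modulus lcm = 1729.
    Write x = 65 + 247·t and substitute into x ≡ 1 (mod 7): 247·t ≡ 1 − 65 = -64 (mod 7).
    Reduce coefficients mod 7: 2·t ≡ 6 (mod 7).
    The inverse of 2 mod 7 is 4 (since 2·4 = 8 = 1·7 + 1), so t ≡ 4·6 = 24 ≡ 3 (mod 7).
    Then x = 65 + 247·3 = 806, valid modulo lcm(247, 7) = 1729: x ≡ 806 (mod 1729).
  Combine with x ≡ 10 (mod 16); new modulus lcm = 27664.
    Write x = 806 + 1729·t and substitute into x ≡ 10 (mod 16): 1729·t ≡ 10 − 806 = -796 (mod 16).
    Reduce coefficients mod 16: 1·t ≡ 4 (mod 16).
    So t ≡ 4 (mod 16).
    Then x = 806 + 1729·4 = 7722, valid modulo lcm(1729, 16) = 27664: x ≡ 7722 (mod 27664).
  Combine with x ≡ 0 (mod 5); new modulus lcm = 138320.
    Write x = 7722 + 27664·t and substitute into x ≡ 0 (mod 5): 27664·t ≡ 0 − 7722 = -7722 (mod 5).
    Reduce coefficients mod 5: 4·t ≡ 3 (mod 5).
    The inverse of 4 mod 5 is 4 (since 4·4 = 16 = 3·5 + 1), so t ≡ 4·3 = 12 ≡ 2 (mod 5).
    Then x = 7722 + 27664·2 = 63050, valid modulo lcm(27664, 5) = 138320: x ≡ 63050 (mod 138320).
Verify against each original: 63050 mod 19 = 8, 63050 mod 13 = 0, 63050 mod 7 = 1, 63050 mod 16 = 10, 63050 mod 5 = 0.

x ≡ 63050 (mod 138320).


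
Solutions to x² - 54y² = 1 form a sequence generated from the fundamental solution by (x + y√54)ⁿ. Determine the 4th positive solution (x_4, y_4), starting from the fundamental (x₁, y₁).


Step 1: Find the fundamental solution (x₁, y₁) of x² - 54y² = 1.
  Expand √54 as a continued fraction. a₀ = ⌊√54⌋ = 7; iterate m_{k+1} = d_k·a_k − m_k, d_{k+1} = (54 − m_{k+1}²)/d_k, a_{k+1} = ⌊(a₀ + m_{k+1})/d_{k+1}⌋ (starting m₀ = 0, d₀ = 1), with convergents p_k = a_k·p_{k-1} + p_{k-2}, q_k = a_k·q_{k-1} + q_{k-2} (p₋₁ = 1, q₋₁ = 0):
  k = 0: a₀ = 7; p₀/q₀ = 7/1; p₀² − 54·q₀² = 49 − 54 = -5.
  k = 1: m = 7, d = 5, a = ⌊(7 + 7)/5⌋ = 2; p/q = (2·7 + 1)/(2·1 + 0) = 15/2; p² − 54·q² = 225 − 216 = 9.
  k = 2: m = 3, d = 9, a = ⌊(7 + 3)/9⌋ = 1; p/q = (1·15 + 7)/(1·2 + 1) = 22/3; p² − 54·q² = 484 − 486 = -2.
  k = 3: m = 6, d = 2, a = ⌊(7 + 6)/2⌋ = 6; p/q = (6·22 + 15)/(6·3 + 2) = 147/20; p² − 54·q² = 21609 − 21600 = 9.
  k = 4: m = 6, d = 9, a = ⌊(7 + 6)/9⌋ = 1; p/q = (1·147 + 22)/(1·20 + 3) = 169/23; p² − 54·q² = 28561 − 28566 = -5.
  k = 5: m = 3, d = 5, a = ⌊(7 + 3)/5⌋ = 2; p/q = (2·169 + 147)/(2·23 + 20) = 485/66; p² − 54·q² = 235225 − 235224 = 1.
  The first convergent with p² − 54·q² = 1 gives the fundamental solution (x₁, y₁) = (485, 66).
Step 2: Apply the recurrence (x_{n+1}, y_{n+1}) = (x₁x_n + 54y₁y_n, x₁y_n + y₁x_n) repeatedly.
  From (x_1, y_1) = (485, 66): x_2 = 485·485 + 54·66·66 = 470449; y_2 = 485·66 + 66·485 = 64020.
  From (x_2, y_2) = (470449, 64020): x_3 = 485·470449 + 54·66·64020 = 456335045; y_3 = 485·64020 + 66·470449 = 62099334.
  From (x_3, y_3) = (456335045, 62099334): x_4 = 485·456335045 + 54·66·62099334 = 442644523201; y_4 = 485·62099334 + 66·456335045 = 60236289960.
Step 3: Verify x_4² - 54·y_4² = 195934173919840627286401 - 195934173919840627286400 = 1 (should be 1). ✓

(x_1, y_1) = (485, 66); (x_4, y_4) = (442644523201, 60236289960).


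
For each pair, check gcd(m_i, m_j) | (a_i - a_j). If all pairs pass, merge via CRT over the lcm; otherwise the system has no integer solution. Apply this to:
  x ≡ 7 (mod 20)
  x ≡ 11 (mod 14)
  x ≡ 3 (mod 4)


Moduli 20, 14, 4 are not pairwise coprime, so CRT works modulo lcm(m_i) when all pairwise compatibility conditions hold.
Pairwise compatibility: gcd(m_i, m_j) must divide a_i - a_j for every pair.
Merge one congruence at a time:
  Start: x ≡ 7 (mod 20).
  Combine with x ≡ 11 (mod 14): gcd(20, 14) = 2; 11 - 7 = 4, which IS divisible by 2, so compatible.
    Write x = 7 + 20·t and substitute into x ≡ 11 (mod 14): 20·t ≡ 11 − 7 = 4 (mod 14).
    Divide the congruence (and modulus) by g = 2: 10·t ≡ 2 (mod 7).
    Reduce coefficients mod 7: 3·t ≡ 2 (mod 7).
    The inverse of 3 mod 7 is 5 (since 3·5 = 15 = 2·7 + 1), so t ≡ 5·2 = 10 ≡ 3 (mod 7).
    Then x = 7 + 20·3 = 67, valid modulo lcm(20, 14) = 140: x ≡ 67 (mod 140).
  Combine with x ≡ 3 (mod 4): gcd(140, 4) = 4; 3 - 67 = -64, which IS divisible by 4, so compatible.
    Write x = 67 + 140·t and substitute into x ≡ 3 (mod 4): 140·t ≡ 3 − 67 = -64 (mod 4).
    Divide the congruence (and modulus) by g = 4: 35·t ≡ -16 (mod 1).
    Modulo 1 every t works; take t = 0.
    Then x = 67 + 140·0 = 67, valid modulo lcm(140, 4) = 140: x ≡ 67 (mod 140).
Verify: 67 mod 20 = 7, 67 mod 14 = 11, 67 mod 4 = 3.

x ≡ 67 (mod 140).


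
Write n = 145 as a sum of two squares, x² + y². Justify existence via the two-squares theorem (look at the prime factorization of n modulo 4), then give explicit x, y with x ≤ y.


Step 1: Factor n = 145 = 5 · 29.
Step 2: Check the mod-4 condition on each prime factor: 5 ≡ 1 (mod 4), exponent 1; 29 ≡ 1 (mod 4), exponent 1.
All primes ≡ 3 (mod 4) appear to even exponent (or don't appear), so by the two-squares theorem n IS expressible as a sum of two squares.
Step 3: Build a representation. Here n = 5 · 29 is a product of primes ≡ 1 (mod 4). Each prime p ≡ 1 (mod 4) is itself a sum of two squares; find a² by testing p − a² for a perfect square:
  5: 5 − 1² = 4 = 2² ⇒ 5 = 1² + 2².
  29: 29 − 1² = 28, 29 − 2² = 25 = 5² ⇒ 29 = 2² + 5².
  Combine using the Brahmagupta–Fibonacci identity (a² + b²)(c² + d²) = (ac − bd)² + (ad + bc)² = (ac + bd)² + (ad − bc)²:
  5 · 29 = 145: from (1² + 2²)(2² + 5²), take (1·2 − 2·5, 1·5 + 2·2) = (2 − 10, 5 + 4) = (-8, 9); dropping signs (only squares matter) gives (8, 9); check 8² + 9² = 64 + 81 = 145 ✓.
Step 4: Order so x ≤ y and verify: 8² + 9² = 64 + 81 = 145 = n. ✓

n = 145 = 8² + 9² (one valid representation with x ≤ y).


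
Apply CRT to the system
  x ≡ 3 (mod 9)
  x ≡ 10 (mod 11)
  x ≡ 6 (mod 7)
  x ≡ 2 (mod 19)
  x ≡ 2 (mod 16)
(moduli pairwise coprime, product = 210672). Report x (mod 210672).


Product of moduli M = 9 · 11 · 7 · 19 · 16 = 210672.
Merge one congruence at a time:
  Start: x ≡ 3 (mod 9).
  Combine with x ≡ 10 (mod 11); new modulus lcm = 99.
    Write x = 3 + 9·t and substitute into x ≡ 10 (mod 11): 9·t ≡ 10 − 3 = 7 (mod 11).
    The inverse of 9 mod 11 is 5 (since 9·5 = 45 = 4·11 + 1), so t ≡ 5·7 = 35 ≡ 2 (mod 11).
    Then x = 3 + 9·2 = 21, valid modulo lcm(9, 11) = 99: x ≡ 21 (mod 99).
  Combine with x ≡ 6 (mod 7); new modulus lcm = 693.
    Write x = 21 + 99·t and substitute into x ≡ 6 (mod 7): 99·t ≡ 6 − 21 = -15 (mod 7).
    Reduce coefficients mod 7: 1·t ≡ 6 (mod 7).
    So t ≡ 6 (mod 7).
    Then x = 21 + 99·6 = 615, valid modulo lcm(99, 7) = 693: x ≡ 615 (mod 693).
  Combine with x ≡ 2 (mod 19); new modulus lcm = 13167.
    Write x = 615 + 693·t and substitute into x ≡ 2 (mod 19): 693·t ≡ 2 − 615 = -613 (mod 19).
    Reduce coefficients mod 19: 9·t ≡ 14 (mod 19).
    The inverse of 9 mod 19 is 17 (since 9·17 = 153 = 8·19 + 1), so t ≡ 17·14 = 238 ≡ 10 (mod 19).
    Then x = 615 + 693·10 = 7545, valid modulo lcm(693, 19) = 13167: x ≡ 7545 (mod 13167).
  Combine with x ≡ 2 (mod 16); new modulus lcm = 210672.
    Write x = 7545 + 13167·t and substitute into x ≡ 2 (mod 16): 13167·t ≡ 2 − 7545 = -7543 (mod 16).
    Reduce coefficients mod 16: 15·t ≡ 9 (mod 16).
    The inverse of 15 mod 16 is 15 (since 15·15 = 225 = 14·16 + 1), so t ≡ 15·9 = 135 ≡ 7 (mod 16).
    Then x = 7545 + 13167·7 = 99714, valid modulo lcm(13167, 16) = 210672: x ≡ 99714 (mod 210672).
Verify against each original: 99714 mod 9 = 3, 99714 mod 11 = 10, 99714 mod 7 = 6, 99714 mod 19 = 2, 99714 mod 16 = 2.

x ≡ 99714 (mod 210672).


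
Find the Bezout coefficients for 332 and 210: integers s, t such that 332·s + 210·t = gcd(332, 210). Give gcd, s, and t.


Euclidean algorithm on (332, 210) — divide until remainder is 0:
  332 = 1 · 210 + 122
  210 = 1 · 122 + 88
  122 = 1 · 88 + 34
  88 = 2 · 34 + 20
  34 = 1 · 20 + 14
  20 = 1 · 14 + 6
  14 = 2 · 6 + 2
  6 = 3 · 2 + 0
gcd(332, 210) = 2.
Track Bezout coefficients alongside the remainders: start with r₀ = 332 = a·1 + b·0 (s = 1, t = 0) and r₁ = 210 = a·0 + b·1 (s = 0, t = 1); each new remainder r_{k+1} = r_{k-1} − q_k·r_k inherits s_{k+1} = s_{k-1} − q_k·s_k, t_{k+1} = t_{k-1} − q_k·t_k, so r_k = a·s_k + b·t_k at every step:
  q = 1: r = 122, s = 1 − 1·0 = 1, t = 0 − 1·1 = -1  (check: 332·1 + 210·(-1) = 122)
  q = 1: r = 88, s = 0 − 1·1 = -1, t = 1 − 1·(-1) = 2  (check: 332·(-1) + 210·2 = 88)
  q = 1: r = 34, s = 1 − 1·(-1) = 2, t = -1 − 1·2 = -3  (check: 332·2 + 210·(-3) = 34)
  q = 2: r = 20, s = -1 − 2·2 = -5, t = 2 − 2·(-3) = 8  (check: 332·(-5) + 210·8 = 20)
  q = 1: r = 14, s = 2 − 1·(-5) = 7, t = -3 − 1·8 = -11  (check: 332·7 + 210·(-11) = 14)
  q = 1: r = 6, s = -5 − 1·7 = -12, t = 8 − 1·(-11) = 19  (check: 332·(-12) + 210·19 = 6)
  q = 2: r = 2, s = 7 − 2·(-12) = 31, t = -11 − 2·19 = -49  (check: 332·31 + 210·(-49) = 2)
The row with r = 2 (the gcd) gives the Bezout coefficients s = 31, t = -49.
Result: 332 · (31) + 210 · (-49) = 2.

gcd(332, 210) = 2; s = 31, t = -49 (check: 332·31 + 210·(-49) = 2).
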